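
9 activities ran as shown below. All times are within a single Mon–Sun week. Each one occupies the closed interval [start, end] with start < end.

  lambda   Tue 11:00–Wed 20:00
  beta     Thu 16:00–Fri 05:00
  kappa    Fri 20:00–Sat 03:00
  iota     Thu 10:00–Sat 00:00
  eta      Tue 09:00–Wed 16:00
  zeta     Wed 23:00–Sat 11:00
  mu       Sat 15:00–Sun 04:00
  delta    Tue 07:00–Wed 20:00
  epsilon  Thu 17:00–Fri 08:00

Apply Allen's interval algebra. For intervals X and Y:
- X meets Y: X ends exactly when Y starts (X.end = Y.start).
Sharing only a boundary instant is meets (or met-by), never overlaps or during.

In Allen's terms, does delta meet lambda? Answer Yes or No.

No

delta = [Tue 07:00, Wed 20:00], lambda = [Tue 11:00, Wed 20:00].
Actual relation of delta to lambda: finished-by.
Asked whether 'meets' holds → No.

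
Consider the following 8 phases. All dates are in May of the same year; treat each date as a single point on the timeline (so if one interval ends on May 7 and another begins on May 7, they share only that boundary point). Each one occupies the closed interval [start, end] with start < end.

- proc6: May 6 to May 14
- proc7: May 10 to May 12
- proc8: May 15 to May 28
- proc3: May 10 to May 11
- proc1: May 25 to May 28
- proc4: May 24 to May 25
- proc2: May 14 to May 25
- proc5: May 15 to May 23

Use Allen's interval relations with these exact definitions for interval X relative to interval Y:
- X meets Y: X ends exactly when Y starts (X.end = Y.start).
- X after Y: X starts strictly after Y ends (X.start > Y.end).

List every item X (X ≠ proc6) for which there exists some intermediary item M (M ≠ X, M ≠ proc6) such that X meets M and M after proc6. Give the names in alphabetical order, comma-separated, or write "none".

Target proc6 = [May 6, May 14].
Intermediaries M with M after proc6: proc1, proc4, proc5, proc8.
Via proc1 — items with X meets proc1: proc2, proc4.
Via proc4 — items with X meets proc4: none.
Via proc5 — items with X meets proc5: none.
Via proc8 — items with X meets proc8: none.
Union: proc2, proc4.

proc2, proc4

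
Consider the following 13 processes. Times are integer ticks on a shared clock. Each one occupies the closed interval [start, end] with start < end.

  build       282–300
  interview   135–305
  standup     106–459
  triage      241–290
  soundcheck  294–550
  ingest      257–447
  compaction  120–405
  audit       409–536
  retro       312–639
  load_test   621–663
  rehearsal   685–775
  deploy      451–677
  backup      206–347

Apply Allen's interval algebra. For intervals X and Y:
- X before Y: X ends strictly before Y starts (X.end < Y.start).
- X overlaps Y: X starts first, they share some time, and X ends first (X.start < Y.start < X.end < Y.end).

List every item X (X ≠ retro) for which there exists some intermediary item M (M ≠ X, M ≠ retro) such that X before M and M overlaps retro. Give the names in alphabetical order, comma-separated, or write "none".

Target retro = [312, 639].
Intermediaries M with M overlaps retro: backup, compaction, ingest, soundcheck, standup.
Via backup — items with X before backup: none.
Via compaction — items with X before compaction: none.
Via ingest — items with X before ingest: none.
Via soundcheck — items with X before soundcheck: triage.
Via standup — items with X before standup: none.
Union: triage.

triage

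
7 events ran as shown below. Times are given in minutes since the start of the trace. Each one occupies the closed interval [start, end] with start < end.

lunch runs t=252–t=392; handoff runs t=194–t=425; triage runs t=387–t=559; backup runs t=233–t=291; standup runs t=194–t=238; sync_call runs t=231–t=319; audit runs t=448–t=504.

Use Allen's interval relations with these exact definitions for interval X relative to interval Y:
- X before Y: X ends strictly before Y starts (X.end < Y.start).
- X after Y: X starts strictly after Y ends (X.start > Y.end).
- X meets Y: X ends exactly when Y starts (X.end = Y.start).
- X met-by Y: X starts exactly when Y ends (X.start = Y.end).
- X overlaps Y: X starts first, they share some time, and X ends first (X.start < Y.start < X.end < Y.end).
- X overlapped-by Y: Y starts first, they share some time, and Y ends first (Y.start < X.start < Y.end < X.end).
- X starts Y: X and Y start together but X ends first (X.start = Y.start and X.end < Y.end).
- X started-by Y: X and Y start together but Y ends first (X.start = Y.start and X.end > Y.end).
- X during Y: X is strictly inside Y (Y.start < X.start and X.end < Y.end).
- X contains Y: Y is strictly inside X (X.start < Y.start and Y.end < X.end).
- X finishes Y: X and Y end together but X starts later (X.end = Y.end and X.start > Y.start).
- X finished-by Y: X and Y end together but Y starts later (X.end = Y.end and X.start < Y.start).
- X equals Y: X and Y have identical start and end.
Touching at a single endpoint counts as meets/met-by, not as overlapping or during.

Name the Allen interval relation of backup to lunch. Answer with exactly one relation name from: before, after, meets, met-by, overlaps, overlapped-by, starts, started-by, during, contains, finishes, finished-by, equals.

backup = [t=233, t=291]; lunch = [t=252, t=392].
Compare endpoints: backup.start < lunch.start, backup.start < lunch.end, backup.end > lunch.start, backup.end < lunch.end.
That pattern is 'overlaps'.

overlaps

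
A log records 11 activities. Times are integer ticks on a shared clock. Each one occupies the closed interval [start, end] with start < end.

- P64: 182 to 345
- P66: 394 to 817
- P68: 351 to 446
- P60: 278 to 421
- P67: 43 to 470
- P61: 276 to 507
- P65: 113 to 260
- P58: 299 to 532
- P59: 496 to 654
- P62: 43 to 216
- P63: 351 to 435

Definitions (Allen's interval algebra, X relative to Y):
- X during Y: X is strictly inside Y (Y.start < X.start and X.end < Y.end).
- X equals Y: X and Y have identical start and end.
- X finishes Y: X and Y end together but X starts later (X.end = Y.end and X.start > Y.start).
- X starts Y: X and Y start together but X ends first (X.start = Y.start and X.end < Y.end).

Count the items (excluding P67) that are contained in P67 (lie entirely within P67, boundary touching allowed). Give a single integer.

Target P67 = [43, 470].
P58 [299, 532] → overlapped-by → no.
P59 [496, 654] → after → no.
P60 [278, 421] → during → counts.
P61 [276, 507] → overlapped-by → no.
P62 [43, 216] → starts → counts.
P63 [351, 435] → during → counts.
P64 [182, 345] → during → counts.
P65 [113, 260] → during → counts.
P66 [394, 817] → overlapped-by → no.
P68 [351, 446] → during → counts.
Total: 6.

6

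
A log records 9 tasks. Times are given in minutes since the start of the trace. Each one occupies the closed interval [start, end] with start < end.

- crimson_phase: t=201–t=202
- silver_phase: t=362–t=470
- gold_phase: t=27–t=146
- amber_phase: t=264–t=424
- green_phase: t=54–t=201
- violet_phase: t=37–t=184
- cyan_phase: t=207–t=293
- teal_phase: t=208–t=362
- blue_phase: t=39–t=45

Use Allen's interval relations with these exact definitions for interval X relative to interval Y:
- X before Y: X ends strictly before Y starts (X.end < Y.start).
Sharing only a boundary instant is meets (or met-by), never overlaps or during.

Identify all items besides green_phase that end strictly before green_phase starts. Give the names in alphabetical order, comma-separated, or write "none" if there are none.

Target green_phase = [t=54, t=201].
amber_phase [t=264, t=424] → after → no.
blue_phase [t=39, t=45] → before → yes.
crimson_phase [t=201, t=202] → met-by → no.
cyan_phase [t=207, t=293] → after → no.
gold_phase [t=27, t=146] → overlaps → no.
silver_phase [t=362, t=470] → after → no.
teal_phase [t=208, t=362] → after → no.
violet_phase [t=37, t=184] → overlaps → no.
Result: blue_phase.

blue_phase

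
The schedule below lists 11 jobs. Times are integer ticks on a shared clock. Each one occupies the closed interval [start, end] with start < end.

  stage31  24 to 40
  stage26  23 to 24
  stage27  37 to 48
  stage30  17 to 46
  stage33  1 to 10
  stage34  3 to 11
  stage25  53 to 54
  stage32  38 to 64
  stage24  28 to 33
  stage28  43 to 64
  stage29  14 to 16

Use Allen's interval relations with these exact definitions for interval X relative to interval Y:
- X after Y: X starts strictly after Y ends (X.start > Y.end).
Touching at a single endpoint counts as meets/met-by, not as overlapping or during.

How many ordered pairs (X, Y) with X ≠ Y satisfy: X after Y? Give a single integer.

Checking all 110 ordered pairs for relation 'after'; matching pairs in alphabetical order:
(stage24, stage26): stage24 after stage26 ✓
(stage24, stage29): stage24 after stage29 ✓
(stage24, stage33): stage24 after stage33 ✓
(stage24, stage34): stage24 after stage34 ✓
(stage25, stage24): stage25 after stage24 ✓
(stage25, stage26): stage25 after stage26 ✓
(stage25, stage27): stage25 after stage27 ✓
(stage25, stage29): stage25 after stage29 ✓
(stage25, stage30): stage25 after stage30 ✓
(stage25, stage31): stage25 after stage31 ✓
(stage25, stage33): stage25 after stage33 ✓
(stage25, stage34): stage25 after stage34 ✓
(stage26, stage29): stage26 after stage29 ✓
(stage26, stage33): stage26 after stage33 ✓
(stage26, stage34): stage26 after stage34 ✓
(stage27, stage24): stage27 after stage24 ✓
(stage27, stage26): stage27 after stage26 ✓
(stage27, stage29): stage27 after stage29 ✓
(stage27, stage33): stage27 after stage33 ✓
(stage27, stage34): stage27 after stage34 ✓
(stage28, stage24): stage28 after stage24 ✓
(stage28, stage26): stage28 after stage26 ✓
(stage28, stage29): stage28 after stage29 ✓
(stage28, stage31): stage28 after stage31 ✓
... plus 15 further pairs not listed.
Count: 39.

39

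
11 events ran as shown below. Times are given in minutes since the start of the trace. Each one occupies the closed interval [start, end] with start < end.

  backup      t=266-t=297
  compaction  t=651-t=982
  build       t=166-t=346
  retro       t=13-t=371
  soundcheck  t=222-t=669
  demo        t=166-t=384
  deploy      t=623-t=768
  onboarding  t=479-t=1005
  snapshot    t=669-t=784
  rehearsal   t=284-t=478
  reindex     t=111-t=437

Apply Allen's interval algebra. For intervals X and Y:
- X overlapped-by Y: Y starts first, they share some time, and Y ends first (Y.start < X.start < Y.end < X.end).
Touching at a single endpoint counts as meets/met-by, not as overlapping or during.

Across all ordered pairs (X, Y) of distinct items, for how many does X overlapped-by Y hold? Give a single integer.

Checking all 110 ordered pairs for relation 'overlapped-by'; matching pairs in alphabetical order:
(compaction, deploy): compaction overlapped-by deploy ✓
(compaction, soundcheck): compaction overlapped-by soundcheck ✓
(demo, retro): demo overlapped-by retro ✓
(deploy, soundcheck): deploy overlapped-by soundcheck ✓
(onboarding, soundcheck): onboarding overlapped-by soundcheck ✓
(rehearsal, backup): rehearsal overlapped-by backup ✓
(rehearsal, build): rehearsal overlapped-by build ✓
(rehearsal, demo): rehearsal overlapped-by demo ✓
(rehearsal, reindex): rehearsal overlapped-by reindex ✓
(rehearsal, retro): rehearsal overlapped-by retro ✓
(reindex, retro): reindex overlapped-by retro ✓
(snapshot, deploy): snapshot overlapped-by deploy ✓
(soundcheck, build): soundcheck overlapped-by build ✓
(soundcheck, demo): soundcheck overlapped-by demo ✓
(soundcheck, reindex): soundcheck overlapped-by reindex ✓
(soundcheck, retro): soundcheck overlapped-by retro ✓
Count: 16.

16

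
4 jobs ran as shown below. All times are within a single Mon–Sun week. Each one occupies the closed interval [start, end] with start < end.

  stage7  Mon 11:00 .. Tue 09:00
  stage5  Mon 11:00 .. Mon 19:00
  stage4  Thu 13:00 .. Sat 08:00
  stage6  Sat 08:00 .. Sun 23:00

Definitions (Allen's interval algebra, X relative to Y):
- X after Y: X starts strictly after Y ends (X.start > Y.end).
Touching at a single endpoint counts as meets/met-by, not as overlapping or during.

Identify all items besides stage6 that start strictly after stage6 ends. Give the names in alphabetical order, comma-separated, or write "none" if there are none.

none

Target stage6 = [Sat 08:00, Sun 23:00].
stage4 [Thu 13:00, Sat 08:00] → meets → no.
stage5 [Mon 11:00, Mon 19:00] → before → no.
stage7 [Mon 11:00, Tue 09:00] → before → no.
Result: none.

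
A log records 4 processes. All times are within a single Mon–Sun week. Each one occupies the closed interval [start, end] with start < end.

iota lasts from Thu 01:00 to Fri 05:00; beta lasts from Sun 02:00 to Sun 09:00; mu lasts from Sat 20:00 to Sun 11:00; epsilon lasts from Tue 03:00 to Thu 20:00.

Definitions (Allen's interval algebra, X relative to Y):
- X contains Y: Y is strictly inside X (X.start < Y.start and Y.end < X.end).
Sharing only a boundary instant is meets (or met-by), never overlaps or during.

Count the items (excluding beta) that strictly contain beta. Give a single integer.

1

Target beta = [Sun 02:00, Sun 09:00].
epsilon [Tue 03:00, Thu 20:00] → before → no.
iota [Thu 01:00, Fri 05:00] → before → no.
mu [Sat 20:00, Sun 11:00] → contains → counts.
Total: 1.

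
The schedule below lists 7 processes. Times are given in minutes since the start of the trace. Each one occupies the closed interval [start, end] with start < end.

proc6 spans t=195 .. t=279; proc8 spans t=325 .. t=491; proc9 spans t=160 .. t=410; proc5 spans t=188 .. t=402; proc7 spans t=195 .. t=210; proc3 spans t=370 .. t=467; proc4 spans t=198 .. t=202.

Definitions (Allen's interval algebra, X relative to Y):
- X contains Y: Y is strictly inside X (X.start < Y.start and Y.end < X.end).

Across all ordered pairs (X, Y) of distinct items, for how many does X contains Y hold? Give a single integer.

Checking all 42 ordered pairs for relation 'contains'; matching pairs in alphabetical order:
(proc5, proc4): proc5 contains proc4 ✓
(proc5, proc6): proc5 contains proc6 ✓
(proc5, proc7): proc5 contains proc7 ✓
(proc6, proc4): proc6 contains proc4 ✓
(proc7, proc4): proc7 contains proc4 ✓
(proc8, proc3): proc8 contains proc3 ✓
(proc9, proc4): proc9 contains proc4 ✓
(proc9, proc5): proc9 contains proc5 ✓
(proc9, proc6): proc9 contains proc6 ✓
(proc9, proc7): proc9 contains proc7 ✓
Count: 10.

10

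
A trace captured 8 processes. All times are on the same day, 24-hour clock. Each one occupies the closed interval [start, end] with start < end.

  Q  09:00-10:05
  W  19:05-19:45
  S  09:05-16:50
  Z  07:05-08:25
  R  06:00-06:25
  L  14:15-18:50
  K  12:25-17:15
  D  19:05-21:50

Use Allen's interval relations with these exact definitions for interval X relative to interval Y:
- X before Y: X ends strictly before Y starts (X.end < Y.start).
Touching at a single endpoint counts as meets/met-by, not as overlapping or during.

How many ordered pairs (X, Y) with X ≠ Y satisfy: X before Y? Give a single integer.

Checking all 56 ordered pairs for relation 'before'; matching pairs in alphabetical order:
(K, D): K before D ✓
(K, W): K before W ✓
(L, D): L before D ✓
(L, W): L before W ✓
(Q, D): Q before D ✓
(Q, K): Q before K ✓
(Q, L): Q before L ✓
(Q, W): Q before W ✓
(R, D): R before D ✓
(R, K): R before K ✓
(R, L): R before L ✓
(R, Q): R before Q ✓
(R, S): R before S ✓
(R, W): R before W ✓
(R, Z): R before Z ✓
(S, D): S before D ✓
(S, W): S before W ✓
(Z, D): Z before D ✓
(Z, K): Z before K ✓
(Z, L): Z before L ✓
(Z, Q): Z before Q ✓
(Z, S): Z before S ✓
(Z, W): Z before W ✓
Count: 23.

23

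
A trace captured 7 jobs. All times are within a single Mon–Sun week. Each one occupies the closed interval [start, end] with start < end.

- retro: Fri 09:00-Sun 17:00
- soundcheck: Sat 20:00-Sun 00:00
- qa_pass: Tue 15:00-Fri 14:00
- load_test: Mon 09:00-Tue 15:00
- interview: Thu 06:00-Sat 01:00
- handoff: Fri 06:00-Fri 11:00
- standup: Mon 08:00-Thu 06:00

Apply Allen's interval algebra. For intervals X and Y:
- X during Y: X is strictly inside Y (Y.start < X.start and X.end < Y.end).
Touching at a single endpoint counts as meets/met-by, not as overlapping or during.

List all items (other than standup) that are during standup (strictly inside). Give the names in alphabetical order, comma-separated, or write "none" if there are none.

Target standup = [Mon 08:00, Thu 06:00].
handoff [Fri 06:00, Fri 11:00] → after → no.
interview [Thu 06:00, Sat 01:00] → met-by → no.
load_test [Mon 09:00, Tue 15:00] → during → yes.
qa_pass [Tue 15:00, Fri 14:00] → overlapped-by → no.
retro [Fri 09:00, Sun 17:00] → after → no.
soundcheck [Sat 20:00, Sun 00:00] → after → no.
Result: load_test.

load_test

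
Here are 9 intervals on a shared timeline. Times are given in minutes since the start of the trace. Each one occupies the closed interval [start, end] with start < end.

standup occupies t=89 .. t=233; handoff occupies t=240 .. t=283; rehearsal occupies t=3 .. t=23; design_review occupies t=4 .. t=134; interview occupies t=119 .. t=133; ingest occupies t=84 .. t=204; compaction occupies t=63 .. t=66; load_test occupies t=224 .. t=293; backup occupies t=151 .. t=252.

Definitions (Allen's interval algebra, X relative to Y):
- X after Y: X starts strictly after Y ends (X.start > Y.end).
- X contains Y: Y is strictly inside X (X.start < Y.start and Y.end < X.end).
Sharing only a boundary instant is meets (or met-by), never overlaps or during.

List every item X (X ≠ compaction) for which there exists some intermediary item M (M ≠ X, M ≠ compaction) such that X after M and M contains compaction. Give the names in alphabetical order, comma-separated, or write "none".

Target compaction = [t=63, t=66].
Intermediaries M with M contains compaction: design_review.
Via design_review — items with X after design_review: backup, handoff, load_test.
Union: backup, handoff, load_test.

backup, handoff, load_test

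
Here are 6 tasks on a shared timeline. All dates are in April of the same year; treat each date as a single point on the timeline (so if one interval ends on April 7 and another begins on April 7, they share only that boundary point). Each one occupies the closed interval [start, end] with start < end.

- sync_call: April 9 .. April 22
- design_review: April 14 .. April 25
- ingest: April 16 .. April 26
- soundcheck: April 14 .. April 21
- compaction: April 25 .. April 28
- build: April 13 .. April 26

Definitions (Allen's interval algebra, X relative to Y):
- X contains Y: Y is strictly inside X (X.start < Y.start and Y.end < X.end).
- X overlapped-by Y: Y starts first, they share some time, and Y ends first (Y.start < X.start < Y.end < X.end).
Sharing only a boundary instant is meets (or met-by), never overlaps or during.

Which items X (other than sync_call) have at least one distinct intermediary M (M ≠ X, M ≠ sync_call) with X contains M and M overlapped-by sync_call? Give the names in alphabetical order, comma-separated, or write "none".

Target sync_call = [April 9, April 22].
Intermediaries M with M overlapped-by sync_call: build, design_review, ingest.
Via build — items with X contains build: none.
Via design_review — items with X contains design_review: build.
Via ingest — items with X contains ingest: none.
Union: build.

build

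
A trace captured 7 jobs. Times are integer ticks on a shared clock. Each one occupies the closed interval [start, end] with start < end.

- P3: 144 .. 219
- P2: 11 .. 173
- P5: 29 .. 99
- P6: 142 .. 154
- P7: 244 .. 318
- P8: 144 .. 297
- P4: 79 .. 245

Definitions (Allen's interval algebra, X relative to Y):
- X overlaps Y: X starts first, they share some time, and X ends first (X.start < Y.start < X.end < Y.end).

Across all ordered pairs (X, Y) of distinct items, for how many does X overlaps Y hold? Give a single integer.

Checking all 42 ordered pairs for relation 'overlaps'; matching pairs in alphabetical order:
(P2, P3): P2 overlaps P3 ✓
(P2, P4): P2 overlaps P4 ✓
(P2, P8): P2 overlaps P8 ✓
(P4, P7): P4 overlaps P7 ✓
(P4, P8): P4 overlaps P8 ✓
(P5, P4): P5 overlaps P4 ✓
(P6, P3): P6 overlaps P3 ✓
(P6, P8): P6 overlaps P8 ✓
(P8, P7): P8 overlaps P7 ✓
Count: 9.

9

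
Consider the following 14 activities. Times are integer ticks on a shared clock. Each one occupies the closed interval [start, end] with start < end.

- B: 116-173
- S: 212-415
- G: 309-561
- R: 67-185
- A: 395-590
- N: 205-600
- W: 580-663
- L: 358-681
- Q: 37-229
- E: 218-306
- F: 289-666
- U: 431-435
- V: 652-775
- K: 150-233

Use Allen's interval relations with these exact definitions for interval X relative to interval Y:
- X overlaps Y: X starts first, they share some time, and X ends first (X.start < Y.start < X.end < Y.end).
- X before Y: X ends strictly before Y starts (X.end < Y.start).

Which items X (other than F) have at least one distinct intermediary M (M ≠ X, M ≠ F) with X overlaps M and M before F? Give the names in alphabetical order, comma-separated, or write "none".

Target F = [289, 666].
Intermediaries M with M before F: B, K, Q, R.
Via B — items with X overlaps B: none.
Via K — items with X overlaps K: B, Q, R.
Via Q — items with X overlaps Q: none.
Via R — items with X overlaps R: none.
Union: B, Q, R.

B, Q, R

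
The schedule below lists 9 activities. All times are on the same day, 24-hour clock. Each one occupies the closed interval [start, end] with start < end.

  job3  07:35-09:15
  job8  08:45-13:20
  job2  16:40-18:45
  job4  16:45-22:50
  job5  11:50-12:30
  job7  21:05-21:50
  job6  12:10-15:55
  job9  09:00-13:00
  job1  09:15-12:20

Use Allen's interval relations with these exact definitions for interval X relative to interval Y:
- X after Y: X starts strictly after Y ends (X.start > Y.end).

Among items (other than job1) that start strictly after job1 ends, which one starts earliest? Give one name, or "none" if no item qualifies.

job2

Target job1 = [09:15, 12:20].
job2 [16:40, 18:45] → after → candidate.
job3 [07:35, 09:15] → meets → excluded.
job4 [16:45, 22:50] → after → candidate.
job5 [11:50, 12:30] → overlapped-by → excluded.
job6 [12:10, 15:55] → overlapped-by → excluded.
job7 [21:05, 21:50] → after → candidate.
job8 [08:45, 13:20] → contains → excluded.
job9 [09:00, 13:00] → contains → excluded.
Among candidates, earliest start is 16:40 → job2.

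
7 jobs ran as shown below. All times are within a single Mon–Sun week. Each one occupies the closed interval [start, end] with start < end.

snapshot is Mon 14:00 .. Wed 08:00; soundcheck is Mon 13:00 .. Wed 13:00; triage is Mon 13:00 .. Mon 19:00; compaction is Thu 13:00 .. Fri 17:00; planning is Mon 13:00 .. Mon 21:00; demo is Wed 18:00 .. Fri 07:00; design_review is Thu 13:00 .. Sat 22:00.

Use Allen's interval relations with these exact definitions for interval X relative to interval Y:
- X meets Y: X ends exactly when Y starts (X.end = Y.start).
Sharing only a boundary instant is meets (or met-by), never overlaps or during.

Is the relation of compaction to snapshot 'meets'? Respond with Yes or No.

No

compaction = [Thu 13:00, Fri 17:00], snapshot = [Mon 14:00, Wed 08:00].
Actual relation of compaction to snapshot: after.
Asked whether 'meets' holds → No.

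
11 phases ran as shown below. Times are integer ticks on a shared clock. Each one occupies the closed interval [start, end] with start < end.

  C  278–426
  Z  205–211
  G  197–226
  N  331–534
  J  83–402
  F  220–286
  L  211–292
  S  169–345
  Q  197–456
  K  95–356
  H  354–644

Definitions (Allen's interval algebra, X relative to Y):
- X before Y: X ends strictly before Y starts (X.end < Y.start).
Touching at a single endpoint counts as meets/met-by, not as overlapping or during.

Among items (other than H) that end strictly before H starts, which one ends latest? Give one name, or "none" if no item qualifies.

S

Target H = [354, 644].
C [278, 426] → overlaps → excluded.
F [220, 286] → before → candidate.
G [197, 226] → before → candidate.
J [83, 402] → overlaps → excluded.
K [95, 356] → overlaps → excluded.
L [211, 292] → before → candidate.
N [331, 534] → overlaps → excluded.
Q [197, 456] → overlaps → excluded.
S [169, 345] → before → candidate.
Z [205, 211] → before → candidate.
Among candidates, latest end is 345 → S.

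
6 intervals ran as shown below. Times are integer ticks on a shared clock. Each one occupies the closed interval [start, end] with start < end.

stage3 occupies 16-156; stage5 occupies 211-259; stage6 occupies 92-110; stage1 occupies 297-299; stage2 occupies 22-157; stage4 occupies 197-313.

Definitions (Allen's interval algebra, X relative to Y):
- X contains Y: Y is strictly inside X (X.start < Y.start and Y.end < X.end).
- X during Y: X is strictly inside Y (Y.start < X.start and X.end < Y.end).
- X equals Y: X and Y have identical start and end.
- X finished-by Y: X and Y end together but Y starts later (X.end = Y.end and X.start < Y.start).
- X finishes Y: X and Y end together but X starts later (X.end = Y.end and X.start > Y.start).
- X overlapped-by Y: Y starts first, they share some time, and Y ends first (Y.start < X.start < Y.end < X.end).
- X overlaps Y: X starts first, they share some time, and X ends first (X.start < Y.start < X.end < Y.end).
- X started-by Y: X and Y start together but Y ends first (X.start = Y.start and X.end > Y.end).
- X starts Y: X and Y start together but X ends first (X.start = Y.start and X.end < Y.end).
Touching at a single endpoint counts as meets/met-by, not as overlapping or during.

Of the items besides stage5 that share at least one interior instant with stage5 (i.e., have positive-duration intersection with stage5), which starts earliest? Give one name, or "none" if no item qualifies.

stage4

Target stage5 = [211, 259].
stage1 [297, 299] → after → excluded.
stage2 [22, 157] → before → excluded.
stage3 [16, 156] → before → excluded.
stage4 [197, 313] → contains → candidate.
stage6 [92, 110] → before → excluded.
Among candidates, earliest start is 197 → stage4.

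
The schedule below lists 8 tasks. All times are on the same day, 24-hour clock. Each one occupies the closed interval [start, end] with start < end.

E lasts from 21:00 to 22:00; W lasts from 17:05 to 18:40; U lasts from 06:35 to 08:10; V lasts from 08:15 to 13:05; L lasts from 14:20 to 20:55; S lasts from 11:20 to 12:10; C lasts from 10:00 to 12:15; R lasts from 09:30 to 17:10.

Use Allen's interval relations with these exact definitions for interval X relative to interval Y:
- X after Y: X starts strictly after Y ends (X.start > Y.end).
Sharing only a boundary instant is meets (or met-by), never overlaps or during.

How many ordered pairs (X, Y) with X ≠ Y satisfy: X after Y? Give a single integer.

Checking all 56 ordered pairs for relation 'after'; matching pairs in alphabetical order:
(C, U): C after U ✓
(E, C): E after C ✓
(E, L): E after L ✓
(E, R): E after R ✓
(E, S): E after S ✓
(E, U): E after U ✓
(E, V): E after V ✓
(E, W): E after W ✓
(L, C): L after C ✓
(L, S): L after S ✓
(L, U): L after U ✓
(L, V): L after V ✓
(R, U): R after U ✓
(S, U): S after U ✓
(V, U): V after U ✓
(W, C): W after C ✓
(W, S): W after S ✓
(W, U): W after U ✓
(W, V): W after V ✓
Count: 19.

19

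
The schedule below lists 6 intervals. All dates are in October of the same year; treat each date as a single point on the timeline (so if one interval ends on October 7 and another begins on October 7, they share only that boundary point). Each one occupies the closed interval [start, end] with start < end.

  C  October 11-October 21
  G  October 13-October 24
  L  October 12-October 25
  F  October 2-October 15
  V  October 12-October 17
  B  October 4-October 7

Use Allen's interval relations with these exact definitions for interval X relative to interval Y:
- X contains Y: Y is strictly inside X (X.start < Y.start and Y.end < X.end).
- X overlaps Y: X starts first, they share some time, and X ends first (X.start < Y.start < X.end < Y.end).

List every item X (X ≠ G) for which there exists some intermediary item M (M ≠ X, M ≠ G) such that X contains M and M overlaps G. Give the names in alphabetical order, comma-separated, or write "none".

C

Target G = [October 13, October 24].
Intermediaries M with M overlaps G: C, F, V.
Via C — items with X contains C: none.
Via F — items with X contains F: none.
Via V — items with X contains V: C.
Union: C.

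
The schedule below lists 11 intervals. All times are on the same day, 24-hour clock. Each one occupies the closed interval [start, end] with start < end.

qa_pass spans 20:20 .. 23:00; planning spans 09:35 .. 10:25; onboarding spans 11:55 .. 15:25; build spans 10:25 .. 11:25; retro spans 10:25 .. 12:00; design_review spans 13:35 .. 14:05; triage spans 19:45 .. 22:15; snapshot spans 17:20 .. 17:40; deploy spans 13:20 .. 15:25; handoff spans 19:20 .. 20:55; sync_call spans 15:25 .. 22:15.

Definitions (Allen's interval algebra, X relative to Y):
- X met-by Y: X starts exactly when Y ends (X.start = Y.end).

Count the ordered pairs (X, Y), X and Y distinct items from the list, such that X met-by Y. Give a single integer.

Checking all 110 ordered pairs for relation 'met-by'; matching pairs in alphabetical order:
(build, planning): build met-by planning ✓
(retro, planning): retro met-by planning ✓
(sync_call, deploy): sync_call met-by deploy ✓
(sync_call, onboarding): sync_call met-by onboarding ✓
Count: 4.

4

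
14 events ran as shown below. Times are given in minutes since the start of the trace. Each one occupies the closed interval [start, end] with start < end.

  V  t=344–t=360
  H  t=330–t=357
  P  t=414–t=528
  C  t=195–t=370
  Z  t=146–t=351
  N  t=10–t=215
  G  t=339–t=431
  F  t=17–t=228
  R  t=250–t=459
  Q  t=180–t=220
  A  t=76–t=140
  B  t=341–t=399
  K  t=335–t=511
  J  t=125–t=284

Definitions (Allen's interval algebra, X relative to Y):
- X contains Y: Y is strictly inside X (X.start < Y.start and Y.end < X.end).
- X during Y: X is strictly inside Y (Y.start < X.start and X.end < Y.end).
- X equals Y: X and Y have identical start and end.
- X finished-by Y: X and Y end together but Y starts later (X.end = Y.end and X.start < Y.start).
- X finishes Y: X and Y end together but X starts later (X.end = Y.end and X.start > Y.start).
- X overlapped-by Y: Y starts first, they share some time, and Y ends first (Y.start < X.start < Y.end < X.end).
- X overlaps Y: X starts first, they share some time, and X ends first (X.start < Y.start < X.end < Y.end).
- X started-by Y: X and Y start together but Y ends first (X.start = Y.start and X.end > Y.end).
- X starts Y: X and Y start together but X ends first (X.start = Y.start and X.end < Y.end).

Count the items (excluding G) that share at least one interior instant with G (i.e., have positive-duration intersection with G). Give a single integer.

Target G = [t=339, t=431].
A [t=76, t=140] → before → no.
B [t=341, t=399] → during → counts.
C [t=195, t=370] → overlaps → counts.
F [t=17, t=228] → before → no.
H [t=330, t=357] → overlaps → counts.
J [t=125, t=284] → before → no.
K [t=335, t=511] → contains → counts.
N [t=10, t=215] → before → no.
P [t=414, t=528] → overlapped-by → counts.
Q [t=180, t=220] → before → no.
R [t=250, t=459] → contains → counts.
V [t=344, t=360] → during → counts.
Z [t=146, t=351] → overlaps → counts.
Total: 8.

8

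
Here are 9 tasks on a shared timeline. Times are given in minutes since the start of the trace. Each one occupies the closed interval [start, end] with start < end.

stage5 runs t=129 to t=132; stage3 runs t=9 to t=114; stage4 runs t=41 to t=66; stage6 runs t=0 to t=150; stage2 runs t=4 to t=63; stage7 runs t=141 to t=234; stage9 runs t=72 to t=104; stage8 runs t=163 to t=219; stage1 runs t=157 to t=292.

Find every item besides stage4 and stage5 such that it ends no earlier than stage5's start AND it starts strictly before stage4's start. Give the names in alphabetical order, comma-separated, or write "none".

Conditions: its end is no earlier than stage5's start (X.end >= t=129) AND its start is strictly before stage4's start (X.start < t=41).
stage1: end t=292 >= t=129? ✓; start t=157 < t=41? ✗ → no.
stage2: end t=63 >= t=129? ✗; start t=4 < t=41? ✓ → no.
stage3: end t=114 >= t=129? ✗; start t=9 < t=41? ✓ → no.
stage6: end t=150 >= t=129? ✓; start t=0 < t=41? ✓ → yes.
stage7: end t=234 >= t=129? ✓; start t=141 < t=41? ✗ → no.
stage8: end t=219 >= t=129? ✓; start t=163 < t=41? ✗ → no.
stage9: end t=104 >= t=129? ✗; start t=72 < t=41? ✗ → no.
Result: stage6.

stage6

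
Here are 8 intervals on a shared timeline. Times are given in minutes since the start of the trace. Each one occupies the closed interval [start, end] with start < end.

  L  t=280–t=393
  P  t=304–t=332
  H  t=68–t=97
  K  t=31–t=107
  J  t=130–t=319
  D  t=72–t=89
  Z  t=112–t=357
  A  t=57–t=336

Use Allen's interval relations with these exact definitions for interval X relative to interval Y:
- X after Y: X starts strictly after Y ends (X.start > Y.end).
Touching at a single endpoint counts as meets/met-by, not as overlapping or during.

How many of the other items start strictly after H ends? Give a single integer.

Target H = [t=68, t=97].
A [t=57, t=336] → contains → no.
D [t=72, t=89] → during → no.
J [t=130, t=319] → after → counts.
K [t=31, t=107] → contains → no.
L [t=280, t=393] → after → counts.
P [t=304, t=332] → after → counts.
Z [t=112, t=357] → after → counts.
Total: 4.

4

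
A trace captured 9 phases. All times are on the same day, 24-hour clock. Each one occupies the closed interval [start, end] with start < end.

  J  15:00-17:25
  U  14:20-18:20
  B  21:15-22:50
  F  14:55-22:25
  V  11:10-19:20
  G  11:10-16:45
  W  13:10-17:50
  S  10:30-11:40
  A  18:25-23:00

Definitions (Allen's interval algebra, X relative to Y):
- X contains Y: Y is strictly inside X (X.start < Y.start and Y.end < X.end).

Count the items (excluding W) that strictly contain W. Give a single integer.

1

Target W = [13:10, 17:50].
A [18:25, 23:00] → after → no.
B [21:15, 22:50] → after → no.
F [14:55, 22:25] → overlapped-by → no.
G [11:10, 16:45] → overlaps → no.
J [15:00, 17:25] → during → no.
S [10:30, 11:40] → before → no.
U [14:20, 18:20] → overlapped-by → no.
V [11:10, 19:20] → contains → counts.
Total: 1.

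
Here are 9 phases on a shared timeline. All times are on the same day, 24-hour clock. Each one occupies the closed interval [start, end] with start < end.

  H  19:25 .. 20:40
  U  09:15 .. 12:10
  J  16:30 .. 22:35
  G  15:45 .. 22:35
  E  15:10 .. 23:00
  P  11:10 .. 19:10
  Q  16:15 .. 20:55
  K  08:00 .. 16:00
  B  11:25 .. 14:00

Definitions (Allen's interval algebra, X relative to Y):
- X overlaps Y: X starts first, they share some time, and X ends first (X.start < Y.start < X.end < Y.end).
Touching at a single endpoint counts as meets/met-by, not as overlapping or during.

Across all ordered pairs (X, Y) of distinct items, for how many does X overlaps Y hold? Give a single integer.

10

Checking all 72 ordered pairs for relation 'overlaps'; matching pairs in alphabetical order:
(K, E): K overlaps E ✓
(K, G): K overlaps G ✓
(K, P): K overlaps P ✓
(P, E): P overlaps E ✓
(P, G): P overlaps G ✓
(P, J): P overlaps J ✓
(P, Q): P overlaps Q ✓
(Q, J): Q overlaps J ✓
(U, B): U overlaps B ✓
(U, P): U overlaps P ✓
Count: 10.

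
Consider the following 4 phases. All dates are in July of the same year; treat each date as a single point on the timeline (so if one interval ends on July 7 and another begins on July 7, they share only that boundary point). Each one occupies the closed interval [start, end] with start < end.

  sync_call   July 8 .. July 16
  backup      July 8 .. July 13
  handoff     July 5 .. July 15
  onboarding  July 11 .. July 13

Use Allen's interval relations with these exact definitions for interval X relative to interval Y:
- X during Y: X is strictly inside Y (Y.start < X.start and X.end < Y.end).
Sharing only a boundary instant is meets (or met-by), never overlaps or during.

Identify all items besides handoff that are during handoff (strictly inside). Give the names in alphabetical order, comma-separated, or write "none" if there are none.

backup, onboarding

Target handoff = [July 5, July 15].
backup [July 8, July 13] → during → yes.
onboarding [July 11, July 13] → during → yes.
sync_call [July 8, July 16] → overlapped-by → no.
Result: backup, onboarding.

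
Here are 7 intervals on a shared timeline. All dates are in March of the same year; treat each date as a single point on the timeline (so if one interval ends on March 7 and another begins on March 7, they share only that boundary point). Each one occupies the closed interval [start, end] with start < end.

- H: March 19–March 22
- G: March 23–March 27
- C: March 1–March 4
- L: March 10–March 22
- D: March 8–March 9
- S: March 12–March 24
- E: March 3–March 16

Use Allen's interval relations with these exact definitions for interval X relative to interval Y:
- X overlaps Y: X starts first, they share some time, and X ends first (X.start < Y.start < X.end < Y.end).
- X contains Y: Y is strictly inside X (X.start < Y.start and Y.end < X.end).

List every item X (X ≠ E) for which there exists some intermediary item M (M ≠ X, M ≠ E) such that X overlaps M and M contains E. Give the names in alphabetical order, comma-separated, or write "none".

none

Target E = [March 3, March 16].
Intermediaries M with M contains E: none.
Union: none.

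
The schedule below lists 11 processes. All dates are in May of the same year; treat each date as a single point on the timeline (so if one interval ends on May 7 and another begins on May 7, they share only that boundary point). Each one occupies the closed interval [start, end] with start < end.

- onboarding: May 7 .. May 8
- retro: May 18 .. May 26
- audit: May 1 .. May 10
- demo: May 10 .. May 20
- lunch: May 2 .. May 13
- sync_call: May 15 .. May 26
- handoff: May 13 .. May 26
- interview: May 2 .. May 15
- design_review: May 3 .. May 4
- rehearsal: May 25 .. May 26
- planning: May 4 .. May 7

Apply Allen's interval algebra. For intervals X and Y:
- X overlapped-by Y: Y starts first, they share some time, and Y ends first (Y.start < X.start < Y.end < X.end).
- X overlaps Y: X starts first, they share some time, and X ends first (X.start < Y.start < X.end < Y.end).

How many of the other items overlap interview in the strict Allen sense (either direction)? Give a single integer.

Target interview = [May 2, May 15].
audit [May 1, May 10] → overlaps → counts.
demo [May 10, May 20] → overlapped-by → counts.
design_review [May 3, May 4] → during → no.
handoff [May 13, May 26] → overlapped-by → counts.
lunch [May 2, May 13] → starts → no.
onboarding [May 7, May 8] → during → no.
planning [May 4, May 7] → during → no.
rehearsal [May 25, May 26] → after → no.
retro [May 18, May 26] → after → no.
sync_call [May 15, May 26] → met-by → no.
Total: 3.

3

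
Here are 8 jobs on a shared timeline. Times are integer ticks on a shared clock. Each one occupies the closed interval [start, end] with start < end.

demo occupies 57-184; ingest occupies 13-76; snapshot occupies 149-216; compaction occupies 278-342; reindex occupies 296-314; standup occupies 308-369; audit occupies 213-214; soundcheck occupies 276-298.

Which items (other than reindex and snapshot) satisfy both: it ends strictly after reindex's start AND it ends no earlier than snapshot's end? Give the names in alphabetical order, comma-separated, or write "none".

Conditions: its end is strictly after reindex's start (X.end > 296) AND its end is no earlier than snapshot's end (X.end >= 216).
audit: end 214 > 296? ✗; end 214 >= 216? ✗ → no.
compaction: end 342 > 296? ✓; end 342 >= 216? ✓ → yes.
demo: end 184 > 296? ✗; end 184 >= 216? ✗ → no.
ingest: end 76 > 296? ✗; end 76 >= 216? ✗ → no.
soundcheck: end 298 > 296? ✓; end 298 >= 216? ✓ → yes.
standup: end 369 > 296? ✓; end 369 >= 216? ✓ → yes.
Result: compaction, soundcheck, standup.

compaction, soundcheck, standup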